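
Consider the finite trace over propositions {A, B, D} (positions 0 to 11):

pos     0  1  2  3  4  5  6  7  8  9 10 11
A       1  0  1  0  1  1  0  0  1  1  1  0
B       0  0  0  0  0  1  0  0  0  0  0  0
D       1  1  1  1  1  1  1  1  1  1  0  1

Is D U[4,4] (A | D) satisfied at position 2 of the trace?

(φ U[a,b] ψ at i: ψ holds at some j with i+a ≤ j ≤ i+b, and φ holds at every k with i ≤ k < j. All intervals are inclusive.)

Need some j in [6,6] with (A | D), and D at every k in [2,j-1].
  j=6: (A | D) holds; D holds at every k in [2,5] → satisfied.

Yes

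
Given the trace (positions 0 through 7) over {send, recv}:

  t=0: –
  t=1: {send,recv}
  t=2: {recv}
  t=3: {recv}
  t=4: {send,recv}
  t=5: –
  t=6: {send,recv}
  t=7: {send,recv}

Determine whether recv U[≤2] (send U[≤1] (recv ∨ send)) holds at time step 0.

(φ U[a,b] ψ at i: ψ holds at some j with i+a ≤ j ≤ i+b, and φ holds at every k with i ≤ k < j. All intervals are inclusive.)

Need some j in [0,2] with (send U[≤1] (recv ∨ send)), and recv at every k in [0,j-1].
  j=0: (send U[≤1] (recv ∨ send)) — fails.
  j=1: (send U[≤1] (recv ∨ send)) holds, but recv fails at k=0 → not this j.
  j=2: (send U[≤1] (recv ∨ send)) holds, but recv fails at k=0 → not this j.
No j in the window works → until fails.

Does not hold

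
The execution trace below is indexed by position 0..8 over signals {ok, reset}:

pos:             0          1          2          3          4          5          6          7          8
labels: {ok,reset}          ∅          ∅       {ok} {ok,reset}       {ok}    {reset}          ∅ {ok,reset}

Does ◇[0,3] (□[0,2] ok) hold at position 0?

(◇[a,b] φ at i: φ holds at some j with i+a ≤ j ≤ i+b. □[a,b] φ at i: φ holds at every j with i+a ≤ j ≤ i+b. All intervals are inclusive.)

Check □[0,2] ok at each j in [0,3]:
  j=0: fails at 1
  j=1: fails at 1
  j=2: fails at 2
  j=3: holds on [3,5]
Found at j=3 → formula holds.

True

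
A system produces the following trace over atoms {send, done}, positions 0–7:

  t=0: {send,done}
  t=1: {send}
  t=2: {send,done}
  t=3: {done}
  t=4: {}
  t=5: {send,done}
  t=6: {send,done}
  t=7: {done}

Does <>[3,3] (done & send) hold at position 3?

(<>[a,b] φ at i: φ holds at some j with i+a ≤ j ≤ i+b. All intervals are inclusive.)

Holds

Check (done & send) at each j in [6,6]:
  j=6: true
Found at j=6 → formula holds.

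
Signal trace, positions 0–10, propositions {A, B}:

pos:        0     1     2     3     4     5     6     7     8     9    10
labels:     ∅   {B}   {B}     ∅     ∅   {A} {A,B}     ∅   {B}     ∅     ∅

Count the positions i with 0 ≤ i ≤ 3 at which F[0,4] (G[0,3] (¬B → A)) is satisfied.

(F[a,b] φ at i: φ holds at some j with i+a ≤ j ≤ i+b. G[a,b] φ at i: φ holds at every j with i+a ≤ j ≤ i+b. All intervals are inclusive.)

0

Evaluate at each i in [0,3]:
  i=0: ✗ (none in [0,4])
  i=1: ✗ (none in [1,5])
  i=2: ✗ (none in [2,6])
  i=3: ✗ (none in [3,7])
Positions where it holds: {} → 0.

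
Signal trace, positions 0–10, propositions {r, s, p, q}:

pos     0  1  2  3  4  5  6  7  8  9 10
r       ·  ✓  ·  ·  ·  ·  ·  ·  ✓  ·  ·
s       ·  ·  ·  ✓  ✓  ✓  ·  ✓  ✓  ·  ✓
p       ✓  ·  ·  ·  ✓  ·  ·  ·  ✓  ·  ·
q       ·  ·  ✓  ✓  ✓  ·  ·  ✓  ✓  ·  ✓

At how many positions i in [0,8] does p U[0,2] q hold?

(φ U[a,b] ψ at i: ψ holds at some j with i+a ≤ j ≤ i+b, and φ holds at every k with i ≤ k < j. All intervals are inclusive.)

Evaluate at each i in [0,8]:
  i=0: ✗ (lhs fails at k=1 before rhs at j=2)
  i=1: ✗ (lhs fails at k=1 before rhs at j=2)
  i=2: ✓ (rhs at j=2)
  i=3: ✓ (rhs at j=3)
  i=4: ✓ (rhs at j=4)
  i=5: ✗ (lhs fails at k=5 before rhs at j=7)
  i=6: ✗ (lhs fails at k=6 before rhs at j=7)
  i=7: ✓ (rhs at j=7)
  i=8: ✓ (rhs at j=8)
Positions where it holds: {2, 3, 4, 7, 8} → 5.

5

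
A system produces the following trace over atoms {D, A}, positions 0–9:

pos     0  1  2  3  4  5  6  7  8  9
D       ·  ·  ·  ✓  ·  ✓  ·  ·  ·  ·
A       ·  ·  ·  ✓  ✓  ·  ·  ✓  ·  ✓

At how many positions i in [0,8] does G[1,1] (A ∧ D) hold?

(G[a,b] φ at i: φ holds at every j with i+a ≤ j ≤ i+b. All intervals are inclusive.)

Evaluate at each i in [0,8]:
  i=0: ✗ (fails at j=1)
  i=1: ✗ (fails at j=2)
  i=2: ✓ (all of [3,3])
  i=3: ✗ (fails at j=4)
  i=4: ✗ (fails at j=5)
  i=5: ✗ (fails at j=6)
  i=6: ✗ (fails at j=7)
  i=7: ✗ (fails at j=8)
  i=8: ✗ (fails at j=9)
Positions where it holds: {2} → 1.

1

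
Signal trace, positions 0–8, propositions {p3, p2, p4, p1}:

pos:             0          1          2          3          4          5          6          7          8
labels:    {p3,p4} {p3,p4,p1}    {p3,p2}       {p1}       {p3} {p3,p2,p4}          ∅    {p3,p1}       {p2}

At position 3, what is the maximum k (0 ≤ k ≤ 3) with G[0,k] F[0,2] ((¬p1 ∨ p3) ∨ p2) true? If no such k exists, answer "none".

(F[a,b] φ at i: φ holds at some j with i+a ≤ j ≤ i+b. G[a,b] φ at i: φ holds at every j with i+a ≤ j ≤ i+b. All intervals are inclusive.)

F[0,2] ((¬p1 ∨ p3) ∨ p2) must hold from j=3 onward; find where it first fails.
  j=3: holds
  j=4: holds
  j=5: holds
  j=6: holds
Holds through j=6; largest k = 3.

3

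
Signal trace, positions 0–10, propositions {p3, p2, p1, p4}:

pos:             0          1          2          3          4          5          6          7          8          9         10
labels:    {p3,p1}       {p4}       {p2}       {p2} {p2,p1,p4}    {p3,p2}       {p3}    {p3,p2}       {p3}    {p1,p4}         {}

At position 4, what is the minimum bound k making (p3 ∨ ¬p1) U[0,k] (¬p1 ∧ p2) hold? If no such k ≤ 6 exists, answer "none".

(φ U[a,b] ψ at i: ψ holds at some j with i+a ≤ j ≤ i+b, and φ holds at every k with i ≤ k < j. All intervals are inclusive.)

none

Need earliest j ≥ 4 with (¬p1 ∧ p2), and (p3 ∨ ¬p1) at every k in [4,j-1].
  j=4: rhs fails.
  j=5: rhs holds but lhs fails at k=4.
  j=6: rhs fails.
  j=7: rhs holds but lhs fails at k=4.
  j=8: rhs fails.
  j=9: rhs fails.
  j=10: rhs fails.
No witness within the range → none.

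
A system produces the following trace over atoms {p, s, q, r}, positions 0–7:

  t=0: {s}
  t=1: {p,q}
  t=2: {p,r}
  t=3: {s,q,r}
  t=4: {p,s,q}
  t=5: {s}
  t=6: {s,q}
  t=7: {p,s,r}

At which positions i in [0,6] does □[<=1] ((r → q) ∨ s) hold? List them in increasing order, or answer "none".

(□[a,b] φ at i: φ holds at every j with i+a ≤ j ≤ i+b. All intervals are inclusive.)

Evaluate at each i in [0,6]:
  i=0: ✓ (all of [0,1])
  i=1: ✗ (fails at j=2)
  i=2: ✗ (fails at j=2)
  i=3: ✓ (all of [3,4])
  i=4: ✓ (all of [4,5])
  i=5: ✓ (all of [5,6])
  i=6: ✓ (all of [6,7])

0, 3, 4, 5, 6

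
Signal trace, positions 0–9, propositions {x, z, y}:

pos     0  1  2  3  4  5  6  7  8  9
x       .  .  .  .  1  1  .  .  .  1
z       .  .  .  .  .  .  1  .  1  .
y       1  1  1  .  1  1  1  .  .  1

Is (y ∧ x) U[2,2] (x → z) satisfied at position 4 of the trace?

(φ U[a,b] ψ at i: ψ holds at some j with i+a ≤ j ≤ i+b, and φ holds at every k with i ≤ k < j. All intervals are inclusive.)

Yes

Need some j in [6,6] with (x → z), and (y ∧ x) at every k in [4,j-1].
  j=6: (x → z) holds; (y ∧ x) holds at every k in [4,5] → satisfied.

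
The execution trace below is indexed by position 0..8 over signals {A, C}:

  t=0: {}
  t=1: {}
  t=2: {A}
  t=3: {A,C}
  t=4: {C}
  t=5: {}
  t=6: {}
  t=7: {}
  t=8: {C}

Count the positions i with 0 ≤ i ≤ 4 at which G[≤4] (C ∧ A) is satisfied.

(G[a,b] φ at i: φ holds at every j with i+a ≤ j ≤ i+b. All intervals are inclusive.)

Evaluate at each i in [0,4]:
  i=0: ✗ (fails at j=0)
  i=1: ✗ (fails at j=1)
  i=2: ✗ (fails at j=2)
  i=3: ✗ (fails at j=4)
  i=4: ✗ (fails at j=4)
Positions where it holds: {} → 0.

0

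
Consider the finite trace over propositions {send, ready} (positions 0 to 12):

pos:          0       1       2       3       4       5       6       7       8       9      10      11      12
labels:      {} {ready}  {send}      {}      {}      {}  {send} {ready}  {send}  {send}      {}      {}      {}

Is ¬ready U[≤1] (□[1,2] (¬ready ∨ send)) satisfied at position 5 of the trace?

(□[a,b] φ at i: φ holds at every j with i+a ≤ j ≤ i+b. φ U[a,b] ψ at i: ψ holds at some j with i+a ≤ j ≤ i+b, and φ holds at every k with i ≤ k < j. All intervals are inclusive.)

No

Need some j in [5,6] with □[1,2] (¬ready ∨ send), and ¬ready at every k in [5,j-1].
  j=5: □[1,2] (¬ready ∨ send) — fails at 7.
  j=6: □[1,2] (¬ready ∨ send) — fails at 7.
No j in the window works → until fails.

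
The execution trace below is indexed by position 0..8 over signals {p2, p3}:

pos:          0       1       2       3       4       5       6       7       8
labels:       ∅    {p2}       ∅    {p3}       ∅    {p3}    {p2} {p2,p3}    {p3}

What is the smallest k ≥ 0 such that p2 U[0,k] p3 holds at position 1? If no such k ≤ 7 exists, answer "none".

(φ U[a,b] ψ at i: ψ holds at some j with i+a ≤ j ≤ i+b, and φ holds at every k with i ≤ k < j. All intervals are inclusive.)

none

Need earliest j ≥ 1 with p3, and p2 at every k in [1,j-1].
  j=1: rhs fails.
  j=2: rhs fails.
  j=3: rhs holds but lhs fails at k=2.
  j=4: rhs fails.
  j=5: rhs holds but lhs fails at k=2.
  j=6: rhs fails.
  j=7: rhs holds but lhs fails at k=2.
  j=8: rhs holds but lhs fails at k=2.
No witness within the range → none.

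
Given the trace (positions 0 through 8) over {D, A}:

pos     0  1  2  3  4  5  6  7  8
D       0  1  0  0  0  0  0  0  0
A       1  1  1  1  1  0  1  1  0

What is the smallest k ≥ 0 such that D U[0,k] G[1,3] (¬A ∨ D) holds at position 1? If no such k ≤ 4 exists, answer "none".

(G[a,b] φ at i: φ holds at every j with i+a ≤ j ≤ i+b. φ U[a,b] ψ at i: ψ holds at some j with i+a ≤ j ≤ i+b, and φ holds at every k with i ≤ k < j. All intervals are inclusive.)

Need earliest j ≥ 1 with G[1,3] (¬A ∨ D), and D at every k in [1,j-1].
  j=1: rhs fails.
  j=2: rhs fails.
  j=3: rhs fails.
  j=4: rhs fails.
  j=5: rhs fails.
No witness within the range → none.

none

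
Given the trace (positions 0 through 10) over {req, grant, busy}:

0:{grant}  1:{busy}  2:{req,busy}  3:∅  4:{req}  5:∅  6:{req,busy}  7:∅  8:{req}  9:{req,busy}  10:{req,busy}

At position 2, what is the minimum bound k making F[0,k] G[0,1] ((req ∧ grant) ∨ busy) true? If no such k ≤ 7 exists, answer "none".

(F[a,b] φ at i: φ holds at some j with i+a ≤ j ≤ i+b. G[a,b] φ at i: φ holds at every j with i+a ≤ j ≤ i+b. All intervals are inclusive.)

7

Scan j = 2,3,… for G[0,1] ((req ∧ grant) ∨ busy):
  j=2: fails
  j=3: fails
  j=4: fails
  j=5: fails
  j=6: fails
  j=7: fails
  j=8: fails
  j=9: holds
First hit at j=9, so smallest k = 9-2 = 7.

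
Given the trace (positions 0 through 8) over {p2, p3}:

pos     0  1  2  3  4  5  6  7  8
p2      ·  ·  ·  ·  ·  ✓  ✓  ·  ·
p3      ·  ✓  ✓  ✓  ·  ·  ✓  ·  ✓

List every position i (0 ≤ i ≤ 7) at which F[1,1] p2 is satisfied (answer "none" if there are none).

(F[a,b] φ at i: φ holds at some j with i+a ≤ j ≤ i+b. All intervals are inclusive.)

Evaluate at each i in [0,7]:
  i=0: ✗ (none in [1,1])
  i=1: ✗ (none in [2,2])
  i=2: ✗ (none in [3,3])
  i=3: ✗ (none in [4,4])
  i=4: ✓ (witness j=5)
  i=5: ✓ (witness j=6)
  i=6: ✗ (none in [7,7])
  i=7: ✗ (none in [8,8])

4, 5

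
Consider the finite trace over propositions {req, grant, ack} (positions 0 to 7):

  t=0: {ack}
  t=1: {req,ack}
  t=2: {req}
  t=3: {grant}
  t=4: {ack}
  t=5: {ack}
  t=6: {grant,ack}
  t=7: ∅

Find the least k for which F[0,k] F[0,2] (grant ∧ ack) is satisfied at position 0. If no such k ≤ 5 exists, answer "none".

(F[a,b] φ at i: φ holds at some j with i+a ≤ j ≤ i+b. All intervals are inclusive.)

4

Scan j = 0,1,… for F[0,2] (grant ∧ ack):
  j=0: fails
  j=1: fails
  j=2: fails
  j=3: fails
  j=4: holds
First hit at j=4, so smallest k = 4-0 = 4.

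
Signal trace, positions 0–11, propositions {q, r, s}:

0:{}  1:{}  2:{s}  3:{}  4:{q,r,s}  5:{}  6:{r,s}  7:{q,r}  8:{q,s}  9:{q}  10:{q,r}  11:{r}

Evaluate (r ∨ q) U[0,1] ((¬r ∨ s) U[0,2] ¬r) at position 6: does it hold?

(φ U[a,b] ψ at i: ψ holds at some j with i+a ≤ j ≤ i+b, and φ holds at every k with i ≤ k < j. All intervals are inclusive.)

Does not hold

Need some j in [6,7] with ((¬r ∨ s) U[0,2] ¬r), and (r ∨ q) at every k in [6,j-1].
  j=6: ((¬r ∨ s) U[0,2] ¬r) — fails.
  j=7: ((¬r ∨ s) U[0,2] ¬r) — fails.
No j in the window works → until fails.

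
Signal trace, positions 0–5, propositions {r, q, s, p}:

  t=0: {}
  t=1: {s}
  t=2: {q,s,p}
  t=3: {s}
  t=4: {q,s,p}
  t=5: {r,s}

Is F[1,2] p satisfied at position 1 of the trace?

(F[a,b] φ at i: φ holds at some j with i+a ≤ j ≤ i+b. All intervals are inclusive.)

Holds

Check p at each j in [2,3]:
  j=2: true
  j=3: false
Found at j=2 → formula holds.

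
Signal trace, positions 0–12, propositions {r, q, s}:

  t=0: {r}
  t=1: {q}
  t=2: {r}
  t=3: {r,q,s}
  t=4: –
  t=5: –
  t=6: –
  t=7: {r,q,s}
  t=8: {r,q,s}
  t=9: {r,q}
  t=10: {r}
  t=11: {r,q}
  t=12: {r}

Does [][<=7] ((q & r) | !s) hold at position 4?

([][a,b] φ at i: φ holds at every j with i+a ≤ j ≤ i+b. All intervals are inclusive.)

True

Check ((q & r) | !s) at every j in [4,11]:
  j=4: true
  j=5: true
  j=6: true
  j=7: true
  j=8: true
  j=9: true
  j=10: true
  j=11: true
All positions satisfy it → formula holds.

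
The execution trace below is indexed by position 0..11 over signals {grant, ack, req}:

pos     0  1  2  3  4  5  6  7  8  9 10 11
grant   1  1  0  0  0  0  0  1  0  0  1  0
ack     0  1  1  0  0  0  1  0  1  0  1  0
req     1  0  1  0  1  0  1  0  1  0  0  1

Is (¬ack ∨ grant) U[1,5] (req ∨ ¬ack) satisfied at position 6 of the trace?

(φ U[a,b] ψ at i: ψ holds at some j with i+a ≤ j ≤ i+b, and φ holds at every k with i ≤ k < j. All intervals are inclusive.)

Does not hold

Need some j in [7,11] with (req ∨ ¬ack), and (¬ack ∨ grant) at every k in [6,j-1].
  j=7: (req ∨ ¬ack) holds, but (¬ack ∨ grant) fails at k=6 → not this j.
  j=8: (req ∨ ¬ack) holds, but (¬ack ∨ grant) fails at k=6 → not this j.
  j=9: (req ∨ ¬ack) holds, but (¬ack ∨ grant) fails at k=6 → not this j.
  j=10: (req ∨ ¬ack) false.
  j=11: (req ∨ ¬ack) holds, but (¬ack ∨ grant) fails at k=6 → not this j.
No j in the window works → until fails.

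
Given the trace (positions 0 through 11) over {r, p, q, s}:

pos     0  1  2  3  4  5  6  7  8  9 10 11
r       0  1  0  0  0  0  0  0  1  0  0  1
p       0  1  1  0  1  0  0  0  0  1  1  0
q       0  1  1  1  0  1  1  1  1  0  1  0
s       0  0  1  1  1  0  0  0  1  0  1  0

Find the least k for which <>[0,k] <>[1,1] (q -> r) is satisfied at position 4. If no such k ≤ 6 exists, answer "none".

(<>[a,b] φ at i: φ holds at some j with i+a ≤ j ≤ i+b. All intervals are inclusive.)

3

Scan j = 4,5,… for <>[1,1] (q -> r):
  j=4: fails
  j=5: fails
  j=6: fails
  j=7: holds
First hit at j=7, so smallest k = 7-4 = 3.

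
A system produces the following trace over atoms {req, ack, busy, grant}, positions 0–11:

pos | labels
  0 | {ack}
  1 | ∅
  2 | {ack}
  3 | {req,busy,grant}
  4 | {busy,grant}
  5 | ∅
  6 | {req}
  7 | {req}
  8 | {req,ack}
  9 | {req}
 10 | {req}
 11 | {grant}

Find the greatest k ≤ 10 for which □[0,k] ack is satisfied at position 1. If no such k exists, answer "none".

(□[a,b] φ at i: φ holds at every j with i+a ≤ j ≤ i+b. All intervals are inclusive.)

ack must hold from j=1 onward; find where it first fails.
  j=1: fails → no k works.

none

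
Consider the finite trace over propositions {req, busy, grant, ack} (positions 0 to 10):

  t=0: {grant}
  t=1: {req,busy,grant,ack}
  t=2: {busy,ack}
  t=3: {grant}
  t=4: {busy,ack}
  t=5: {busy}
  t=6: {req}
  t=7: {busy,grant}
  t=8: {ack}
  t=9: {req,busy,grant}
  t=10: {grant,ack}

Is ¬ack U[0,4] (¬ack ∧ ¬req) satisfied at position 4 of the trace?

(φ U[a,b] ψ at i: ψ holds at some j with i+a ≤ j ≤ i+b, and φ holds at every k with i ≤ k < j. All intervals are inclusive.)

Need some j in [4,8] with (¬ack ∧ ¬req), and ¬ack at every k in [4,j-1].
  j=4: (¬ack ∧ ¬req) false.
  j=5: (¬ack ∧ ¬req) holds, but ¬ack fails at k=4 → not this j.
  j=6: (¬ack ∧ ¬req) false.
  j=7: (¬ack ∧ ¬req) holds, but ¬ack fails at k=4 → not this j.
  j=8: (¬ack ∧ ¬req) false.
No j in the window works → until fails.

No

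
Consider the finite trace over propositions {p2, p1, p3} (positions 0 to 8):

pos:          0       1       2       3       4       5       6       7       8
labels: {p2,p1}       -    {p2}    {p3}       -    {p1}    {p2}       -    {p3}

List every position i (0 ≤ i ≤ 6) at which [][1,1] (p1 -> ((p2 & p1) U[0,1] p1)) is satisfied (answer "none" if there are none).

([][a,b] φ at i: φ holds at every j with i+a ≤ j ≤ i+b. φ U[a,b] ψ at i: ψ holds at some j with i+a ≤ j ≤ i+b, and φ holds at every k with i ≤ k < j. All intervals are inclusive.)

0, 1, 2, 3, 4, 5, 6

Evaluate at each i in [0,6]:
  i=0: ✓ (all of [1,1])
  i=1: ✓ (all of [2,2])
  i=2: ✓ (all of [3,3])
  i=3: ✓ (all of [4,4])
  i=4: ✓ (all of [5,5])
  i=5: ✓ (all of [6,6])
  i=6: ✓ (all of [7,7])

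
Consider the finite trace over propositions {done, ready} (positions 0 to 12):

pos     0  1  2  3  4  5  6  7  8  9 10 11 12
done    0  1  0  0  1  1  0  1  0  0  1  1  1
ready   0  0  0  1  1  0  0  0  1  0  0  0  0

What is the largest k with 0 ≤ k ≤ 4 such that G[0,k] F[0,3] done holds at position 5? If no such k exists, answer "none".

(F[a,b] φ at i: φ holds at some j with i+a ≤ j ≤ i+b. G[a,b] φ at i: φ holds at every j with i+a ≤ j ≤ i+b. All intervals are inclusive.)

4

F[0,3] done must hold from j=5 onward; find where it first fails.
  j=5: holds
  j=6: holds
  j=7: holds
  j=8: holds
  j=9: holds
Holds through j=9; largest k = 4.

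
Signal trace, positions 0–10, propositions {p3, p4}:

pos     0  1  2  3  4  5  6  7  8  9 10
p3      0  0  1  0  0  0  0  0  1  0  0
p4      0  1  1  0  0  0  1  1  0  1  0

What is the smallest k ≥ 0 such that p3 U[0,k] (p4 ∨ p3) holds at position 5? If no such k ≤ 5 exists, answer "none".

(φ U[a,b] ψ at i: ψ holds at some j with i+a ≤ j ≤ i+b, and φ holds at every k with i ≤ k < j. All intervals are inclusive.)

none

Need earliest j ≥ 5 with (p4 ∨ p3), and p3 at every k in [5,j-1].
  j=5: rhs fails.
  j=6: rhs holds but lhs fails at k=5.
  j=7: rhs holds but lhs fails at k=5.
  j=8: rhs holds but lhs fails at k=5.
  j=9: rhs holds but lhs fails at k=5.
  j=10: rhs fails.
No witness within the range → none.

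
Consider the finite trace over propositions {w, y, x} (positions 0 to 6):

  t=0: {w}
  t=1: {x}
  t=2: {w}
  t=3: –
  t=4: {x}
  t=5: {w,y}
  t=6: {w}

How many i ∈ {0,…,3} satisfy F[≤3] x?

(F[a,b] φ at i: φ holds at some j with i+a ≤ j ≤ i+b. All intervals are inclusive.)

Evaluate at each i in [0,3]:
  i=0: ✓ (witness j=1)
  i=1: ✓ (witness j=1)
  i=2: ✓ (witness j=4)
  i=3: ✓ (witness j=4)
Positions where it holds: {0, 1, 2, 3} → 4.

4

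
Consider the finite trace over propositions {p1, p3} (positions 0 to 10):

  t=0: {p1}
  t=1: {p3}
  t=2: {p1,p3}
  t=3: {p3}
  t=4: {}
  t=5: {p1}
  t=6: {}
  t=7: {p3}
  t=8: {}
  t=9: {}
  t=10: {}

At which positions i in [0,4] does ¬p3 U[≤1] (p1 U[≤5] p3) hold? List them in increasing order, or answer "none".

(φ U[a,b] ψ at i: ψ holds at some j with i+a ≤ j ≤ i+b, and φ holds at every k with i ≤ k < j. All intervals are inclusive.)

0, 1, 2, 3

Evaluate at each i in [0,4]:
  i=0: ✓ (rhs at j=0)
  i=1: ✓ (rhs at j=1)
  i=2: ✓ (rhs at j=2)
  i=3: ✓ (rhs at j=3)
  i=4: ✗ (no rhs in [4,5])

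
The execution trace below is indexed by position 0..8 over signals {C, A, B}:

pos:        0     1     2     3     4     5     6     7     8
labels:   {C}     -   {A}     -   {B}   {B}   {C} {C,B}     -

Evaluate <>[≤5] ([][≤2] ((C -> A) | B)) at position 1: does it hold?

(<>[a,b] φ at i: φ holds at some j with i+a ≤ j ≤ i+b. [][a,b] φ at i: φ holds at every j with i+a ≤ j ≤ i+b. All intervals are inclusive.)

Holds

Check [][≤2] ((C -> A) | B) at each j in [1,6]:
  j=1: holds on [1,3]
  j=2: holds on [2,4]
  j=3: holds on [3,5]
  j=4: fails at 6
  j=5: fails at 6
  j=6: fails at 6
Found at j=1 → formula holds.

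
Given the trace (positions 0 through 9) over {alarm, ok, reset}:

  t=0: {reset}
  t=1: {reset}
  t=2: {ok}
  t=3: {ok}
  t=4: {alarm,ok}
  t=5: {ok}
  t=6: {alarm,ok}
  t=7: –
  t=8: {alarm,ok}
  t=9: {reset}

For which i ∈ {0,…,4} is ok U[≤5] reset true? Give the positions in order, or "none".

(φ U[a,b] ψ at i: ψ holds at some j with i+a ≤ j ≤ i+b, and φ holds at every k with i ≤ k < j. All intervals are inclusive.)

0, 1

Evaluate at each i in [0,4]:
  i=0: ✓ (rhs at j=0)
  i=1: ✓ (rhs at j=1)
  i=2: ✗ (no rhs in [2,7])
  i=3: ✗ (no rhs in [3,8])
  i=4: ✗ (lhs fails at k=7 before rhs at j=9)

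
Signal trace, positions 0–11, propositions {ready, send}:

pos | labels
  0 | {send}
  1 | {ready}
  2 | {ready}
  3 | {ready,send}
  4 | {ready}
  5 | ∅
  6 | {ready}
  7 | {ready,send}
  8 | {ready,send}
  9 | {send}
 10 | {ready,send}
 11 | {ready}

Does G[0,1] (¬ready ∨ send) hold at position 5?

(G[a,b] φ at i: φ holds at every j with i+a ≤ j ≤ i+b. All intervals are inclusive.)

Check (¬ready ∨ send) at every j in [5,6]:
  j=5: true
  j=6: false
Fails at j=6 → formula fails.

Does not hold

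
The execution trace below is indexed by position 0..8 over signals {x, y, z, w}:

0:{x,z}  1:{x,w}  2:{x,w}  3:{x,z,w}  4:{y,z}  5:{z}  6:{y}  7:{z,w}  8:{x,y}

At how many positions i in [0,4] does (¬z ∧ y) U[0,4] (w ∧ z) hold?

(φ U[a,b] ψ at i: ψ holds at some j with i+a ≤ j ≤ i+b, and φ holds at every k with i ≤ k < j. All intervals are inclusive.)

1

Evaluate at each i in [0,4]:
  i=0: ✗ (lhs fails at k=0 before rhs at j=3)
  i=1: ✗ (lhs fails at k=1 before rhs at j=3)
  i=2: ✗ (lhs fails at k=2 before rhs at j=3)
  i=3: ✓ (rhs at j=3)
  i=4: ✗ (lhs fails at k=4 before rhs at j=7)
Positions where it holds: {3} → 1.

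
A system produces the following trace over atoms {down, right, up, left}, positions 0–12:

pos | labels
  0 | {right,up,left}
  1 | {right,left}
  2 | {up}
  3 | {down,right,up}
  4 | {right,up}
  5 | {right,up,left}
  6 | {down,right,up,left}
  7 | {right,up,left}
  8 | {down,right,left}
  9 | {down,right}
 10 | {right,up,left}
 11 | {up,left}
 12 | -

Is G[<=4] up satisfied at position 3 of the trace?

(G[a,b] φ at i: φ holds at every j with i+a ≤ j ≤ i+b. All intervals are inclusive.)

Yes

Check up at every j in [3,7]:
  j=3: true
  j=4: true
  j=5: true
  j=6: true
  j=7: true
All positions satisfy it → formula holds.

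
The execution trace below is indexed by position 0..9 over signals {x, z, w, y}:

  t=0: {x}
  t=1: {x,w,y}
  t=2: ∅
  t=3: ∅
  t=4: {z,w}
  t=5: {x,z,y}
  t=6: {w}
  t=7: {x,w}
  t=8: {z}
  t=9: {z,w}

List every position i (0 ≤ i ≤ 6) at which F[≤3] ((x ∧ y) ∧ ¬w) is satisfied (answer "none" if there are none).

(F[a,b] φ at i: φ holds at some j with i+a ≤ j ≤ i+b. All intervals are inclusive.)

Evaluate at each i in [0,6]:
  i=0: ✗ (none in [0,3])
  i=1: ✗ (none in [1,4])
  i=2: ✓ (witness j=5)
  i=3: ✓ (witness j=5)
  i=4: ✓ (witness j=5)
  i=5: ✓ (witness j=5)
  i=6: ✗ (none in [6,9])

2, 3, 4, 5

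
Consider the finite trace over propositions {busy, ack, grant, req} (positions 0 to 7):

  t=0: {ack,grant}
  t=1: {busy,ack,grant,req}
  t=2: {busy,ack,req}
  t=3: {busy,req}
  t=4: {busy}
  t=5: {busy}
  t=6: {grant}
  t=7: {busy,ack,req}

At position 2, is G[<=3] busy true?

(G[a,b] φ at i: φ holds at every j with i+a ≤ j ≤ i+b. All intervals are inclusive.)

Check busy at every j in [2,5]:
  j=2: true
  j=3: true
  j=4: true
  j=5: true
All positions satisfy it → formula holds.

Yes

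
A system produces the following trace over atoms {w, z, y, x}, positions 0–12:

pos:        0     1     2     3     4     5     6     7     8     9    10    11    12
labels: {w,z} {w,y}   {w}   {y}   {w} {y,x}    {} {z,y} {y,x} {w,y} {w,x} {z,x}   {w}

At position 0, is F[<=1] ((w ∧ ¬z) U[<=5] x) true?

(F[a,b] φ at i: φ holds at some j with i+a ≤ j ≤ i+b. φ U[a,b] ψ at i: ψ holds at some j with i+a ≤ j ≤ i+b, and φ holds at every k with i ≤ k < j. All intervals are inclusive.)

Does not hold

Check ((w ∧ ¬z) U[<=5] x) at each j in [0,1]:
  j=0: fails
  j=1: fails
No position in the window satisfies it → formula fails.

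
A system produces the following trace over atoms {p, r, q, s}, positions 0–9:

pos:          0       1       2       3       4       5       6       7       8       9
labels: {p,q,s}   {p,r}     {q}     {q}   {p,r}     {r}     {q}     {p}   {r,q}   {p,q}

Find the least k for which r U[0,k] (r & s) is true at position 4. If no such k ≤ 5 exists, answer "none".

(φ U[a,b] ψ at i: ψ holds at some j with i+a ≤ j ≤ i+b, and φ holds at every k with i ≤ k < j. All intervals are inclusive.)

none

Need earliest j ≥ 4 with (r & s), and r at every k in [4,j-1].
  j=4: rhs fails.
  j=5: rhs fails.
  j=6: rhs fails.
  j=7: rhs fails.
  j=8: rhs fails.
  j=9: rhs fails.
No witness within the range → none.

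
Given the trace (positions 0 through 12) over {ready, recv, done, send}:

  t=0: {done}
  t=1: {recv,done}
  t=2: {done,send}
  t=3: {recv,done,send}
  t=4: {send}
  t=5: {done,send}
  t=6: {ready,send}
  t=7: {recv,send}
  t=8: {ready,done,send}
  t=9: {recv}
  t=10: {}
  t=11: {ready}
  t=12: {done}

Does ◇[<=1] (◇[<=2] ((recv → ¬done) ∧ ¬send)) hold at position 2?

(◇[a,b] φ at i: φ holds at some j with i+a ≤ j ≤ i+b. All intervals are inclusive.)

Does not hold

Check ◇[<=2] ((recv → ¬done) ∧ ¬send) at each j in [2,3]:
  j=2: fails (none in [2,4])
  j=3: fails (none in [3,5])
No position in the window satisfies it → formula fails.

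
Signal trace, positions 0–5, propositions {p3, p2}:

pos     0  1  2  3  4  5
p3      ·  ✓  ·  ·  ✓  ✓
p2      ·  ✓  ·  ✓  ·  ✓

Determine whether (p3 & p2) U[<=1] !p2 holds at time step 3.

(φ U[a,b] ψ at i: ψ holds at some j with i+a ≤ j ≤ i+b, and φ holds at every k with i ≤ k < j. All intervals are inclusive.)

False

Need some j in [3,4] with !p2, and (p3 & p2) at every k in [3,j-1].
  j=3: !p2 false.
  j=4: !p2 holds, but (p3 & p2) fails at k=3 → not this j.
No j in the window works → until fails.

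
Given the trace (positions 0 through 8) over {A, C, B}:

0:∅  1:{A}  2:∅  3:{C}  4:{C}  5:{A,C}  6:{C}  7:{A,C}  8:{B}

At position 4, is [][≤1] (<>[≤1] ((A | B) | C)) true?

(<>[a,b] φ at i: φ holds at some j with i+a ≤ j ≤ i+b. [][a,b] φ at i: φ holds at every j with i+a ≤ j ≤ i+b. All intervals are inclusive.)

Holds

Check <>[≤1] ((A | B) | C) at every j in [4,5]:
  j=4: holds (witness at 4)
  j=5: holds (witness at 5)
All positions satisfy it → formula holds.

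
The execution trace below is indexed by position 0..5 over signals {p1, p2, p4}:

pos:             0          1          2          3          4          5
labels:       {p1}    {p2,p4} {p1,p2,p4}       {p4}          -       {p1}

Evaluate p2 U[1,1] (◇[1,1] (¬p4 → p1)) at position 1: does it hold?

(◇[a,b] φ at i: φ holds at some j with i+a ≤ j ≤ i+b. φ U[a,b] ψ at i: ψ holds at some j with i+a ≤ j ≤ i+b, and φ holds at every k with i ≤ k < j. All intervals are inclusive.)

Need some j in [2,2] with ◇[1,1] (¬p4 → p1), and p2 at every k in [1,j-1].
  j=2: ◇[1,1] (¬p4 → p1) holds; p2 holds at every k in [1,1] → satisfied.

Holds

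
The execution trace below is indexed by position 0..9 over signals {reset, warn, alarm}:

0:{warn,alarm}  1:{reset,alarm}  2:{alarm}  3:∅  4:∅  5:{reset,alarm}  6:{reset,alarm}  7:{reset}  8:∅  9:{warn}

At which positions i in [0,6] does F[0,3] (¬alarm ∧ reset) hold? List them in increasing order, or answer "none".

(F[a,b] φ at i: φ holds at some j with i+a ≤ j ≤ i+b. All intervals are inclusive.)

Evaluate at each i in [0,6]:
  i=0: ✗ (none in [0,3])
  i=1: ✗ (none in [1,4])
  i=2: ✗ (none in [2,5])
  i=3: ✗ (none in [3,6])
  i=4: ✓ (witness j=7)
  i=5: ✓ (witness j=7)
  i=6: ✓ (witness j=7)

4, 5, 6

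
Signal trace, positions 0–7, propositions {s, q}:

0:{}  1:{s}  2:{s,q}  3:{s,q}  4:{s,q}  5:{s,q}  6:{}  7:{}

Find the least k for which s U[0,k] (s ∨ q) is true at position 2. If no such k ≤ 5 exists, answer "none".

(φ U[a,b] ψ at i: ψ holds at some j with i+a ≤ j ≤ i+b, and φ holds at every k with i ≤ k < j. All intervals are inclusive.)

0

Need earliest j ≥ 2 with (s ∨ q), and s at every k in [2,j-1].
  j=2: rhs holds (empty prefix). k = 0.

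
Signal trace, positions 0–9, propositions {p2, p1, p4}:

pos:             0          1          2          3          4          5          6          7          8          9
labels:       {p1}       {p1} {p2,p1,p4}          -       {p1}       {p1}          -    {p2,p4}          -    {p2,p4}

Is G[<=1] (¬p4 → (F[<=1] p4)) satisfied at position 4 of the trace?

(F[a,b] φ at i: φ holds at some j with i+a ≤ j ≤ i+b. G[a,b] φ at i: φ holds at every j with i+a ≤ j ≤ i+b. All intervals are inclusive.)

Check (¬p4 → (F[<=1] p4)) at every j in [4,5]:
  j=4: antecedent true; consequent fails (none in [4,5]) → ✗
  j=5: antecedent true; consequent fails (none in [5,6]) → ✗
Fails at j=4 → formula fails.

False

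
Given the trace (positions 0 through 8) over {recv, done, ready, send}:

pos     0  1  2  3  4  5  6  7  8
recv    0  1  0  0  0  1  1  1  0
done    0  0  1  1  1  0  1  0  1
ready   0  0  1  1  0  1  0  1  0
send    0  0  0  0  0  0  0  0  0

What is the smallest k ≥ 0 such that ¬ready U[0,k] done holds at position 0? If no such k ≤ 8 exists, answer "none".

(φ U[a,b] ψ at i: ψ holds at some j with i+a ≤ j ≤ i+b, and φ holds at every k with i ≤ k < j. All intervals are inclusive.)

Need earliest j ≥ 0 with done, and ¬ready at every k in [0,j-1].
  j=0: rhs fails.
  j=1: rhs fails.
  j=2: rhs holds; lhs holds on [0,1]. k = 2.

2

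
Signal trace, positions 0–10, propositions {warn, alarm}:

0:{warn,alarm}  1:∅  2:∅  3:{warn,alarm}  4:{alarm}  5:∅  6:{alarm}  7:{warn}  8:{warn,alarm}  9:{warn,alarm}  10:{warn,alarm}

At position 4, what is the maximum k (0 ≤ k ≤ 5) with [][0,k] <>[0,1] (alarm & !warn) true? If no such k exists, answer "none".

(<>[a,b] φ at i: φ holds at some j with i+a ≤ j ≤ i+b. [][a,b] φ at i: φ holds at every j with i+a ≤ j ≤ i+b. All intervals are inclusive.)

2

<>[0,1] (alarm & !warn) must hold from j=4 onward; find where it first fails.
  j=4: holds
  j=5: holds
  j=6: holds
  j=7: fails
Holds on [4,6], so largest k = 2.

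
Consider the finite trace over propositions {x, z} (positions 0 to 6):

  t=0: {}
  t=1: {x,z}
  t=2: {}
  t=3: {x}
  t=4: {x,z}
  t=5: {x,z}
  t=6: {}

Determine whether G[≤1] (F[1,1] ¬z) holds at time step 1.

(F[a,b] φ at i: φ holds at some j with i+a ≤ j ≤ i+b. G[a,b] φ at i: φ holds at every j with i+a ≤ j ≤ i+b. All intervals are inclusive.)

True

Check F[1,1] ¬z at every j in [1,2]:
  j=1: holds (witness at 2)
  j=2: holds (witness at 3)
All positions satisfy it → formula holds.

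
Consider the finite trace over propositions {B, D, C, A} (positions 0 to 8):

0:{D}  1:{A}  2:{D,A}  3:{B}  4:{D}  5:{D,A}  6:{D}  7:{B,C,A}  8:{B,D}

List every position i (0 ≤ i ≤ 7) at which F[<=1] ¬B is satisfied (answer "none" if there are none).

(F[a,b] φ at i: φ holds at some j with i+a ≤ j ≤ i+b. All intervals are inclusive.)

Evaluate at each i in [0,7]:
  i=0: ✓ (witness j=0)
  i=1: ✓ (witness j=1)
  i=2: ✓ (witness j=2)
  i=3: ✓ (witness j=4)
  i=4: ✓ (witness j=4)
  i=5: ✓ (witness j=5)
  i=6: ✓ (witness j=6)
  i=7: ✗ (none in [7,8])

0, 1, 2, 3, 4, 5, 6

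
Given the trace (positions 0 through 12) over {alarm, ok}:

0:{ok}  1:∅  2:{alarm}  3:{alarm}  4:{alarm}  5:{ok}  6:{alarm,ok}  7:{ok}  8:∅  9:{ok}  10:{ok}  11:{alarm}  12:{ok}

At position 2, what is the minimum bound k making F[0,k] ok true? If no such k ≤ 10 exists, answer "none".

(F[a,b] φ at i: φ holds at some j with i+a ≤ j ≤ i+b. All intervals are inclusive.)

3

Scan j = 2,3,… for ok:
  j=2: fails
  j=3: fails
  j=4: fails
  j=5: holds
First hit at j=5, so smallest k = 5-2 = 3.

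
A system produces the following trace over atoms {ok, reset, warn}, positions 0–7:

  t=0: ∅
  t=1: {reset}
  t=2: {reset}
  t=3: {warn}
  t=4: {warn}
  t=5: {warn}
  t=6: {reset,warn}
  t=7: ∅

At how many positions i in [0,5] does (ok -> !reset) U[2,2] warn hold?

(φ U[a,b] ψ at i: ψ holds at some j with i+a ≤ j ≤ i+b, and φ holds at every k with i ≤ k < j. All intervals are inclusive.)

Evaluate at each i in [0,5]:
  i=0: ✗ (no rhs in [2,2])
  i=1: ✓ (rhs at j=3; lhs holds on [1,2])
  i=2: ✓ (rhs at j=4; lhs holds on [2,3])
  i=3: ✓ (rhs at j=5; lhs holds on [3,4])
  i=4: ✓ (rhs at j=6; lhs holds on [4,5])
  i=5: ✗ (no rhs in [7,7])
Positions where it holds: {1, 2, 3, 4} → 4.

4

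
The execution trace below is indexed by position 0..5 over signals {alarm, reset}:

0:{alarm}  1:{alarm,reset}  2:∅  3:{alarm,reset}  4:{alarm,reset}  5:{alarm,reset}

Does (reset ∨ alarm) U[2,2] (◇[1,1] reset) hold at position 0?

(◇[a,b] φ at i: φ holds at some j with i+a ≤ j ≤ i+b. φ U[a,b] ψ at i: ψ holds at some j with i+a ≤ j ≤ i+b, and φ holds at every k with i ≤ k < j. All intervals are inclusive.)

Need some j in [2,2] with ◇[1,1] reset, and (reset ∨ alarm) at every k in [0,j-1].
  j=2: ◇[1,1] reset holds; (reset ∨ alarm) holds at every k in [0,1] → satisfied.

True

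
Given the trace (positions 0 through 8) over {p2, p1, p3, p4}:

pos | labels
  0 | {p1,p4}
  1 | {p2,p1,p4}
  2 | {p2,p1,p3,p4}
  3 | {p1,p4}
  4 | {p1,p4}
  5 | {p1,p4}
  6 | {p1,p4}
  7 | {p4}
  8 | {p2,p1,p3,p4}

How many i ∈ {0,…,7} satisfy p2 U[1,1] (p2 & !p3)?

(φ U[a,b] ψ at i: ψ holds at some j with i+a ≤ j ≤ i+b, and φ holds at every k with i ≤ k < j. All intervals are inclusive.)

0

Evaluate at each i in [0,7]:
  i=0: ✗ (lhs fails at k=0 before rhs at j=1)
  i=1: ✗ (no rhs in [2,2])
  i=2: ✗ (no rhs in [3,3])
  i=3: ✗ (no rhs in [4,4])
  i=4: ✗ (no rhs in [5,5])
  i=5: ✗ (no rhs in [6,6])
  i=6: ✗ (no rhs in [7,7])
  i=7: ✗ (no rhs in [8,8])
Positions where it holds: {} → 0.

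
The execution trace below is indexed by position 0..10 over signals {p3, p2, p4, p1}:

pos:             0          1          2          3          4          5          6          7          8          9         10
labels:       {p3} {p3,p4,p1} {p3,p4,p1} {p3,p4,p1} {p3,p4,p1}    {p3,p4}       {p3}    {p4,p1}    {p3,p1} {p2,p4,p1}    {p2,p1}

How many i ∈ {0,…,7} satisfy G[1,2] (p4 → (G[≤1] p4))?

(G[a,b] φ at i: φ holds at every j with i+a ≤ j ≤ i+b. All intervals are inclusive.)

3

Evaluate at each i in [0,7]:
  i=0: ✓ (all of [1,2])
  i=1: ✓ (all of [2,3])
  i=2: ✓ (all of [3,4])
  i=3: ✗ (fails at j=5)
  i=4: ✗ (fails at j=5)
  i=5: ✗ (fails at j=7)
  i=6: ✗ (fails at j=7)
  i=7: ✗ (fails at j=9)
Positions where it holds: {0, 1, 2} → 3.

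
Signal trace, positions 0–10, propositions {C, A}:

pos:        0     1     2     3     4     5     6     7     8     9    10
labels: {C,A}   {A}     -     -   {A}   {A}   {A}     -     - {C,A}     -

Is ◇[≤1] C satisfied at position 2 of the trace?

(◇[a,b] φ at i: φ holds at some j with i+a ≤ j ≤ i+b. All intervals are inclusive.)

Check C at each j in [2,3]:
  j=2: false
  j=3: false
No position in the window satisfies it → formula fails.

False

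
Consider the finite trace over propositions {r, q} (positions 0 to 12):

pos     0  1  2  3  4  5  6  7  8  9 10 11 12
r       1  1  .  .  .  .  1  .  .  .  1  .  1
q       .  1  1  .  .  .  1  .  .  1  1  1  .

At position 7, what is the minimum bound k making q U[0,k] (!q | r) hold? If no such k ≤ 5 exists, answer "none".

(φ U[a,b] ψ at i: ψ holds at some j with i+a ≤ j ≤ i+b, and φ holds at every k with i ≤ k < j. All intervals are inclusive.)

Need earliest j ≥ 7 with (!q | r), and q at every k in [7,j-1].
  j=7: rhs holds (empty prefix). k = 0.

0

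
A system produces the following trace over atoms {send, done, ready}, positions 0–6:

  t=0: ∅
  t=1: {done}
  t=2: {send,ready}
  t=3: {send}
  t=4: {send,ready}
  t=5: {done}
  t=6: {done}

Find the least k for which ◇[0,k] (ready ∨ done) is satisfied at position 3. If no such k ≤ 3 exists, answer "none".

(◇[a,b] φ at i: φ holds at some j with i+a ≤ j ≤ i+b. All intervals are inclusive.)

1

Scan j = 3,4,… for (ready ∨ done):
  j=3: fails
  j=4: holds
First hit at j=4, so smallest k = 4-3 = 1.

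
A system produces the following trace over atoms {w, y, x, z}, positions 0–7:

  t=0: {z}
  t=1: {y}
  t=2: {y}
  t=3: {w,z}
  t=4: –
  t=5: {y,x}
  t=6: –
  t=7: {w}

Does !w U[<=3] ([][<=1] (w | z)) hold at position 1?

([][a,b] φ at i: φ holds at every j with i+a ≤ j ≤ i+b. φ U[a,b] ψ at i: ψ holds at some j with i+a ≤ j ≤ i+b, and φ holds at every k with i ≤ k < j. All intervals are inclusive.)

No

Need some j in [1,4] with [][<=1] (w | z), and !w at every k in [1,j-1].
  j=1: [][<=1] (w | z) — fails at 1.
  j=2: [][<=1] (w | z) — fails at 2.
  j=3: [][<=1] (w | z) — fails at 4.
  j=4: [][<=1] (w | z) — fails at 4.
No j in the window works → until fails.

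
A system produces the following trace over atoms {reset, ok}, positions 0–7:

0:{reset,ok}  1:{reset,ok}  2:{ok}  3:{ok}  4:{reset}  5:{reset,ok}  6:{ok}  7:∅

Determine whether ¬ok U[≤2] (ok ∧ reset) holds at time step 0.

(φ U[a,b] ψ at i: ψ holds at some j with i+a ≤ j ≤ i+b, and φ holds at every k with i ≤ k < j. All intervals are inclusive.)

Yes

Need some j in [0,2] with (ok ∧ reset), and ¬ok at every k in [0,j-1].
  j=0: (ok ∧ reset) holds; no prefix to check → satisfied.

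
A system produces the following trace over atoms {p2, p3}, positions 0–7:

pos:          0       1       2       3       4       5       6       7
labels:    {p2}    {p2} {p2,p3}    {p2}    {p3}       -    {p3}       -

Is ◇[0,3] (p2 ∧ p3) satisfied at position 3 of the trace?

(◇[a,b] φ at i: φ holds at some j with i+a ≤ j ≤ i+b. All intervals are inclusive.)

Does not hold

Check (p2 ∧ p3) at each j in [3,6]:
  j=3: false
  j=4: false
  j=5: false
  j=6: false
No position in the window satisfies it → formula fails.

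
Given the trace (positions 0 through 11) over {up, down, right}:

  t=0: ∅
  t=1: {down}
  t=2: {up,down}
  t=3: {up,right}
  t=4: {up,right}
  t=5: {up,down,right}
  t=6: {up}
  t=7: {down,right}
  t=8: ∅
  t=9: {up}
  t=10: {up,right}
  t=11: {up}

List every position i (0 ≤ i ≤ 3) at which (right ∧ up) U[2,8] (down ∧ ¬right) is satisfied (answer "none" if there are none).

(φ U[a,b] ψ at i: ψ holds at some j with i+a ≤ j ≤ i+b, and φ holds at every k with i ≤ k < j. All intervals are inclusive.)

Evaluate at each i in [0,3]:
  i=0: ✗ (lhs fails at k=0 before rhs at j=2)
  i=1: ✗ (no rhs in [3,9])
  i=2: ✗ (no rhs in [4,10])
  i=3: ✗ (no rhs in [5,11])

none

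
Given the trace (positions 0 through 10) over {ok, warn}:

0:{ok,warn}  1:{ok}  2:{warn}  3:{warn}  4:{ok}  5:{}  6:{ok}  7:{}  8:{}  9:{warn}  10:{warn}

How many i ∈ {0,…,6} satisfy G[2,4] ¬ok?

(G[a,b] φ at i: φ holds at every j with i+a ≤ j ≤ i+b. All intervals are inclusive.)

Evaluate at each i in [0,6]:
  i=0: ✗ (fails at j=4)
  i=1: ✗ (fails at j=4)
  i=2: ✗ (fails at j=4)
  i=3: ✗ (fails at j=6)
  i=4: ✗ (fails at j=6)
  i=5: ✓ (all of [7,9])
  i=6: ✓ (all of [8,10])
Positions where it holds: {5, 6} → 2.

2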